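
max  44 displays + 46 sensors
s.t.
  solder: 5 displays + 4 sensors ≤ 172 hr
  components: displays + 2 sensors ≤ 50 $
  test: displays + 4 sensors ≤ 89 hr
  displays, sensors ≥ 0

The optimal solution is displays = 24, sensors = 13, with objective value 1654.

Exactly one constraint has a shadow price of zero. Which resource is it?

test

solder: 172/172 (binding)
components: 50/50 (binding)
test: 76/89 (slack 13)
By complementary slackness, a constraint with positive slack has shadow price 0 → test.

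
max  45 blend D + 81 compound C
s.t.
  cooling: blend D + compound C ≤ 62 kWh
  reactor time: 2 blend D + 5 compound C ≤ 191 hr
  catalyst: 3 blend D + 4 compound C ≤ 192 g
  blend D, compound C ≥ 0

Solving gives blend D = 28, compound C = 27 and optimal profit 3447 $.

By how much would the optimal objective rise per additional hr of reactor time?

Binding: reactor time and catalyst. Non-binding: cooling (7 unused).
Since cooling is not tight, its dual is 0.
From A_Bᵀ y = c: 2·y_reactor time + 3·y_catalyst = 45; 5·y_reactor time + 4·y_catalyst = 81.
This yields shadow prices y_reactor time = 9, y_catalyst = 9.
Shadow price of reactor time = 9.

9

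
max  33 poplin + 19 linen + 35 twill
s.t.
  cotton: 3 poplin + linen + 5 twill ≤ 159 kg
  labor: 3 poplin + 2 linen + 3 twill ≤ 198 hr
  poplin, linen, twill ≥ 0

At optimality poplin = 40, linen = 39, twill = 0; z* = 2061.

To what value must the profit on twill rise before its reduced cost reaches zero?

Both cotton and labor are binding at x*.
Dual feasibility on the basic columns requires 3·y_cotton + 3·y_labor = 33, 1·y_cotton + 2·y_labor = 19.
Solving: y_cotton = 3, y_labor = 8.
twill enters the basis when its profit ≥ yᵀa₃ = 3·5 + 8·3 = 39.

39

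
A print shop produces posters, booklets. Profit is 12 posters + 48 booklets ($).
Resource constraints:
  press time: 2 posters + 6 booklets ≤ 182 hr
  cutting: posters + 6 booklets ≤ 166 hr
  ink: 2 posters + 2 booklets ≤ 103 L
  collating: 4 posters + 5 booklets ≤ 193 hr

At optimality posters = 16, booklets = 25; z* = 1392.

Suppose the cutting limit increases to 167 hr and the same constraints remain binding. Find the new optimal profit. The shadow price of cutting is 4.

Δb = 1, so new z* = 1392 + (4)·(1) = 1392 + 4 = 1396.

1396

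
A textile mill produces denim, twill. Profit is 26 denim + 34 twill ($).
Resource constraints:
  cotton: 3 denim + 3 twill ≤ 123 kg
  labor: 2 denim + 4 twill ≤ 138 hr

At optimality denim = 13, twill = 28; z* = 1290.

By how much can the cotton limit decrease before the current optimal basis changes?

Binding constraints: cotton, labor. The basis is B = [[3,3],[2,4]] with det 6.
Per unit decrease in cotton, x* moves by d = (-0.6667, 0.3333).
The basis stays optimal until denim reaches 0; allowable decrease = 19.5 kg.

19.5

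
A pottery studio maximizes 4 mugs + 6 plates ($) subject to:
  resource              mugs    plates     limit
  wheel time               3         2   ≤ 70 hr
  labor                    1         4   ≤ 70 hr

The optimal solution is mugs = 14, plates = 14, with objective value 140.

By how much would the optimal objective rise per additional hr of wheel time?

1

Check each constraint at x*: wheel time 70/70 (tight); labor 70/70 (tight).
From A_Bᵀ y = c: 3·y_wheel time + 1·y_labor = 4; 2·y_wheel time + 4·y_labor = 6.
This yields shadow prices y_wheel time = 1, y_labor = 1.
Shadow price of wheel time = 1.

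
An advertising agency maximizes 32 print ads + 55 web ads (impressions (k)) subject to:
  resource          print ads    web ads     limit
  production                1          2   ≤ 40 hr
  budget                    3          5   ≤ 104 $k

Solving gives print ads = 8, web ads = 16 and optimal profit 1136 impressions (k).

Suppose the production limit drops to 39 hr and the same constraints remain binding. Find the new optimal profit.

1131

At the optimum: production uses 40 of 40 (binding); budget uses 104 of 104 (binding).
From A_Bᵀ y = c: 1·y_production + 3·y_budget = 32; 2·y_production + 5·y_budget = 55.
Solving: y_production = 5, y_budget = 9.
Δz = y_production·Δb = 5 × (-1) = -5, so new z* = 1136 − 5 = 1131.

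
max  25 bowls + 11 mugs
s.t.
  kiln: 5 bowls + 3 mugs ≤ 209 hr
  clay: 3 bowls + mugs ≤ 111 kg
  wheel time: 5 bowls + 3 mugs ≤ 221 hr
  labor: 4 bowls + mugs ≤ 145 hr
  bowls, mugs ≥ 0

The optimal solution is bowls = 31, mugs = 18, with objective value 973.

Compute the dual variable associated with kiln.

2

Check each constraint at x*: kiln 209/209 (tight); clay 111/111 (tight); wheel time 209/221 (slack 12); labor 142/145 (slack 3).
By complementary slackness, y = 0 for the non-binding constraints.
The binding rows give the dual system: 5·y_kiln + 3·y_clay = 25 and 3·y_kiln + 1·y_clay = 11.
Solving: y_kiln = 2, y_clay = 5.
Shadow price of kiln = 2.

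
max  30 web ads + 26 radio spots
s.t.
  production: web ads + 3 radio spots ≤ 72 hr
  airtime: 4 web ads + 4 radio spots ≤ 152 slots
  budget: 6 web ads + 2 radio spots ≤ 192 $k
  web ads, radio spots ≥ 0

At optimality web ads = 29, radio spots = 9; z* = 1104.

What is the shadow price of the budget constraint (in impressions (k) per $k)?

1

At the optimum: production uses 56 of 72 (slack = 16); airtime uses 152 of 152 (binding); budget uses 192 of 192 (binding).
Since production is not tight, its dual is 0.
From A_Bᵀ y = c: 4·y_airtime + 6·y_budget = 30; 4·y_airtime + 2·y_budget = 26.
→ y_airtime = 6 and y_budget = 1.
Shadow price of budget = 1.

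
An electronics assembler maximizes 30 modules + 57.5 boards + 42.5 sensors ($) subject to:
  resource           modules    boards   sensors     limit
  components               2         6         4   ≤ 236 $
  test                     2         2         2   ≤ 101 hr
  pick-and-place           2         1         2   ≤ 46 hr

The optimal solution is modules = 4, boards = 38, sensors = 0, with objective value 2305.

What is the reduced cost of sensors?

-4.5

Binding: components and pick-and-place. Non-binding: test (17 unused).
Since test is not tight, its dual is 0.
Dual feasibility on the basic columns requires 2·y_components + 2·y_pick-and-place = 30, 6·y_components + 1·y_pick-and-place = 57.5.
Solving: y_components = 8.5, y_pick-and-place = 6.5.
Reduced cost of sensors: c₃ − yᵀa₃ = 42.5 − (8.5·4 + 6.5·2) = 42.5 − 47 = -4.5.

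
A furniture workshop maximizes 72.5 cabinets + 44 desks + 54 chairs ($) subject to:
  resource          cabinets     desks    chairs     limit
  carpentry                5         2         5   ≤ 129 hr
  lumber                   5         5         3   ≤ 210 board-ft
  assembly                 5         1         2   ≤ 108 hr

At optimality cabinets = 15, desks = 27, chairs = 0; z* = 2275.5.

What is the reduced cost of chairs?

Binding: carpentry and lumber. Non-binding: assembly (6 unused).
By complementary slackness, y = 0 for the non-binding constraint.
From A_Bᵀ y = c: 5·y_carpentry + 5·y_lumber = 72.5; 2·y_carpentry + 5·y_lumber = 44.
→ y_carpentry = 9.5 and y_lumber = 5.
Reduced cost of chairs: c₃ − yᵀa₃ = 54 − (9.5·5 + 5·3) = 54 − 62.5 = -8.5.

-8.5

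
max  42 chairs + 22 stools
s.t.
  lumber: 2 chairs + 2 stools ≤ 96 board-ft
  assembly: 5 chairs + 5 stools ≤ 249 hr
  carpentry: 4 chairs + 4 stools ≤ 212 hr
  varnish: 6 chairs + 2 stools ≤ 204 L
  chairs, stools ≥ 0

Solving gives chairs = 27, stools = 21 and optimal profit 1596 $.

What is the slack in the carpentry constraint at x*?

20

carpentry used = 4·27 + 4·21 = 192; slack = 212 − 192 = 20.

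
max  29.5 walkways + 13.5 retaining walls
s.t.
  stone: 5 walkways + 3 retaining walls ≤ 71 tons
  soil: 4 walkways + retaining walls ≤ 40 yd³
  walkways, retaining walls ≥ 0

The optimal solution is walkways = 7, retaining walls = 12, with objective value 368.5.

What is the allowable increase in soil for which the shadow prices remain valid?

16.8

Binding constraints: stone, soil. The basis is B = [[5,3],[4,1]] with det -7.
Per unit increase in soil, x* moves by d = (0.4286, -0.7143).
The basis stays optimal until retaining walls reaches 0; allowable increase = 16.8 yd³.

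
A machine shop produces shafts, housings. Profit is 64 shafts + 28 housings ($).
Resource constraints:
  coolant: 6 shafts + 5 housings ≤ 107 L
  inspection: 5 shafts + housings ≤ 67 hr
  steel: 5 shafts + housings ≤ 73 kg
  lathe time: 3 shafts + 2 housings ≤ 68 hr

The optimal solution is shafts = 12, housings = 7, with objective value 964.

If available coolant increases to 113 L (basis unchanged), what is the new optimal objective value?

988

Check each constraint at x*: coolant 107/107 (tight); inspection 67/67 (tight); steel 67/73 (slack 6); lathe time 50/68 (slack 18).
By complementary slackness, y = 0 for the non-binding constraints.
Dual feasibility on the basic columns requires 6·y_coolant + 5·y_inspection = 64, 5·y_coolant + 1·y_inspection = 28.
→ y_coolant = 4 and y_inspection = 8.
Δz = y_coolant·Δb = 4 × (6) = 24, so new z* = 964 + 24 = 988.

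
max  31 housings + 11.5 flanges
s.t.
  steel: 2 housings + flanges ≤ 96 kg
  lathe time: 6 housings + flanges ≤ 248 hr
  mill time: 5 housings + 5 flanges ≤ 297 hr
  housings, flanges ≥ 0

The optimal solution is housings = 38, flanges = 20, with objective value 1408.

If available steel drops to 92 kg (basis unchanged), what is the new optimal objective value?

1370

Binding: steel and lathe time. Non-binding: mill time (7 unused).
Slack constraints have shadow price 0 (complementary slackness).
Dual feasibility on the basic columns requires 2·y_steel + 6·y_lathe time = 31, 1·y_steel + 1·y_lathe time = 11.5.
Solving: y_steel = 9.5, y_lathe time = 2.
Δz = y_steel·Δb = 9.5 × (-4) = -38, so new z* = 1408 − 38 = 1370.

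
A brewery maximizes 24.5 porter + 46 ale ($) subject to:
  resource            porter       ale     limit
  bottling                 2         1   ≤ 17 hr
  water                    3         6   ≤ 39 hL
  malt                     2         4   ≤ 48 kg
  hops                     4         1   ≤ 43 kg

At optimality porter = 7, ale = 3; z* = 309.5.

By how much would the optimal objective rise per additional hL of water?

7.5

At the optimum: bottling uses 17 of 17 (binding); water uses 39 of 39 (binding); malt uses 26 of 48 (slack = 22); hops uses 31 of 43 (slack = 12).
Since malt, hops are not tight, their duals are 0.
The binding rows give the dual system: 2·y_bottling + 3·y_water = 24.5 and 1·y_bottling + 6·y_water = 46.
Solving: y_bottling = 1, y_water = 7.5.
Shadow price of water = 7.5.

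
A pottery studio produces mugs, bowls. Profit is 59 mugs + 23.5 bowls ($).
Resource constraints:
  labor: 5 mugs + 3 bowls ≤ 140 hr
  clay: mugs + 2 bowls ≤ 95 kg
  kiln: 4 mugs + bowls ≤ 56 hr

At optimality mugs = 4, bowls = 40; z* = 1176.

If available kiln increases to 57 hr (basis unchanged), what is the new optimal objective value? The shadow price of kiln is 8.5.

Δb = 1, so new z* = 1176 + (8.5)·(1) = 1176 + 8.5 = 1184.5.

1184.5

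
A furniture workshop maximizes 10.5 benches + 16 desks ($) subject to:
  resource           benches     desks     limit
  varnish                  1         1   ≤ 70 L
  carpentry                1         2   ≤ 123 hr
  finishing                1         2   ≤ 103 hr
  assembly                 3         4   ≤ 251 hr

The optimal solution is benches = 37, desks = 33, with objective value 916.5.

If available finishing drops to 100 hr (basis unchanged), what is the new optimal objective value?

Binding: varnish and finishing. Non-binding: carpentry (20 unused), assembly (8 unused).
By complementary slackness, y = 0 for the non-binding constraints.
Dual feasibility on the basic columns requires 1·y_varnish + 1·y_finishing = 10.5, 1·y_varnish + 2·y_finishing = 16.
→ y_varnish = 5 and y_finishing = 5.5.
Δz = y_finishing·Δb = 5.5 × (-3) = -16.5, so new z* = 916.5 − 16.5 = 900.

900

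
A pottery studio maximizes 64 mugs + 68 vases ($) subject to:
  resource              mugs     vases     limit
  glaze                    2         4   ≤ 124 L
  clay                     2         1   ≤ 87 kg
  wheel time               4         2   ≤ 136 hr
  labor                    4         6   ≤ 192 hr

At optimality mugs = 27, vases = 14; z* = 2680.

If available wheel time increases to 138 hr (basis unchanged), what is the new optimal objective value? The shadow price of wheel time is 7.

2694

Δb = 2, so new z* = 2680 + (7)·(2) = 2680 + 14 = 2694.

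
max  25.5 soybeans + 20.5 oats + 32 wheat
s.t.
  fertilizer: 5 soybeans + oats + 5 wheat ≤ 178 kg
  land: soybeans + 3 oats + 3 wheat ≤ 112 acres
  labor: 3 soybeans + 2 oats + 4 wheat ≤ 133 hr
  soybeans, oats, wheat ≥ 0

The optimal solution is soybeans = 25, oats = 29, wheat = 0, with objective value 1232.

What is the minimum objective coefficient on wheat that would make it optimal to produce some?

At the optimum: fertilizer uses 154 of 178 (slack = 24); land uses 112 of 112 (binding); labor uses 133 of 133 (binding).
Since fertilizer is not tight, its dual is 0.
The binding rows give the dual system: 1·y_land + 3·y_labor = 25.5 and 3·y_land + 2·y_labor = 20.5.
→ y_land = 1.5 and y_labor = 8.
wheat enters the basis when its profit ≥ yᵀa₃ = 1.5·3 + 8·4 = 36.5.

36.5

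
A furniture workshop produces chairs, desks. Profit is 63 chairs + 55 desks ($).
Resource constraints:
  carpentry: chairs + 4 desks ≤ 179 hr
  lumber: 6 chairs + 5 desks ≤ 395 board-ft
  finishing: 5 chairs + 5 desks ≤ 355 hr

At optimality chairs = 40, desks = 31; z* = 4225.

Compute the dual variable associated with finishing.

3

Check each constraint at x*: carpentry 164/179 (slack 15); lumber 395/395 (tight); finishing 355/355 (tight).
Since carpentry is not tight, its dual is 0.
From A_Bᵀ y = c: 6·y_lumber + 5·y_finishing = 63; 5·y_lumber + 5·y_finishing = 55.
→ y_lumber = 8 and y_finishing = 3.
Shadow price of finishing = 3.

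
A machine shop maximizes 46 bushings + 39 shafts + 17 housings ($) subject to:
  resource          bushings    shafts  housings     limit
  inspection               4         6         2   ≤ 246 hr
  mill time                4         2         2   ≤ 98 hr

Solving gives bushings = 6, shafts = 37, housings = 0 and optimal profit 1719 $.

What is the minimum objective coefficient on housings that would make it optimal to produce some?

23

Both inspection and mill time are binding at x*.
From A_Bᵀ y = c: 4·y_inspection + 4·y_mill time = 46; 6·y_inspection + 2·y_mill time = 39.
This yields shadow prices y_inspection = 4, y_mill time = 7.5.
housings enters the basis when its profit ≥ yᵀa₃ = 4·2 + 7.5·2 = 23.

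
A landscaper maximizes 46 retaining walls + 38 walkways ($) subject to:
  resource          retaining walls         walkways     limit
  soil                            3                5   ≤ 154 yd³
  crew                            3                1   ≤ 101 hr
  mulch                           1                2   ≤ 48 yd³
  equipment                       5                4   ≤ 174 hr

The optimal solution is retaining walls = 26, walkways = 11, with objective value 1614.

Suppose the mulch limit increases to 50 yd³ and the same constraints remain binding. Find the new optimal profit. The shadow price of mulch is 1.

1616

Δb = 2, so new z* = 1614 + (1)·(2) = 1614 + 2 = 1616.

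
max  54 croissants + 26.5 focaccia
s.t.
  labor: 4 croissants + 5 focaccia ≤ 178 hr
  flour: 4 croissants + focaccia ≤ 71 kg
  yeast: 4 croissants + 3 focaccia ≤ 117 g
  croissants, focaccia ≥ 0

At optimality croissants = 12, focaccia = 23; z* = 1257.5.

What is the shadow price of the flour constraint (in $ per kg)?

7

Binding: flour and yeast. Non-binding: labor (15 unused).
Since labor is not tight, its dual is 0.
The binding rows give the dual system: 4·y_flour + 4·y_yeast = 54 and 1·y_flour + 3·y_yeast = 26.5.
Solving: y_flour = 7, y_yeast = 6.5.
Shadow price of flour = 7.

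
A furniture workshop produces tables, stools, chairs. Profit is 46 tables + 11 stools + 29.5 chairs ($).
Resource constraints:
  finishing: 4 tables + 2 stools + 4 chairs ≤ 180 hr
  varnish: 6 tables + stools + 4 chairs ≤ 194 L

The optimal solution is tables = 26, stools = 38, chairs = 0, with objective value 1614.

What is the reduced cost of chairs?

Both finishing and varnish are binding at x*.
The binding rows give the dual system: 4·y_finishing + 6·y_varnish = 46 and 2·y_finishing + 1·y_varnish = 11.
Solving: y_finishing = 2.5, y_varnish = 6.
Reduced cost of chairs: c₃ − yᵀa₃ = 29.5 − (2.5·4 + 6·4) = 29.5 − 34 = -4.5.

-4.5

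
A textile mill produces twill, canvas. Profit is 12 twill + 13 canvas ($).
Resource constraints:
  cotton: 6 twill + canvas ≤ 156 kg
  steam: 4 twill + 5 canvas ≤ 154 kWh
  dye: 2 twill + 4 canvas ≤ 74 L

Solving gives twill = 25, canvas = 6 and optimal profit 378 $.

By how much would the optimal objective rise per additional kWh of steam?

0

Binding: cotton and dye. Non-binding: steam (24 unused).
Since steam is not tight, its dual is 0.
Dual feasibility on the basic columns requires 6·y_cotton + 2·y_dye = 12, 1·y_cotton + 4·y_dye = 13.
This yields shadow prices y_cotton = 1, y_dye = 3.
Shadow price of steam = 0.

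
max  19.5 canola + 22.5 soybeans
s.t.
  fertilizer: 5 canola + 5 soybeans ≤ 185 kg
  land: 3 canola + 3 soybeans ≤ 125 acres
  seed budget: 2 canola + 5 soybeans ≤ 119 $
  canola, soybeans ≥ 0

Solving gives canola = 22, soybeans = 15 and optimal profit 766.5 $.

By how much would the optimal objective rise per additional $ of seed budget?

Binding: fertilizer and seed budget. Non-binding: land (14 unused).
Slack constraints have shadow price 0 (complementary slackness).
Dual feasibility on the basic columns requires 5·y_fertilizer + 2·y_seed budget = 19.5, 5·y_fertilizer + 5·y_seed budget = 22.5.
→ y_fertilizer = 3.5 and y_seed budget = 1.
Shadow price of seed budget = 1.

1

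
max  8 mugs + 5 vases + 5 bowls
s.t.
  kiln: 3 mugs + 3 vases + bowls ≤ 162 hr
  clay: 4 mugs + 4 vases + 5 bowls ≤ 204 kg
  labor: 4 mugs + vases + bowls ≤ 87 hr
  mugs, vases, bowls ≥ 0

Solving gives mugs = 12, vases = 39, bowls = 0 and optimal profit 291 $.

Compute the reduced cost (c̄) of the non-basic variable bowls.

-1

Check each constraint at x*: kiln 153/162 (slack 9); clay 204/204 (tight); labor 87/87 (tight).
By complementary slackness, y = 0 for the non-binding constraint.
The binding rows give the dual system: 4·y_clay + 4·y_labor = 8 and 4·y_clay + 1·y_labor = 5.
Solving: y_clay = 1, y_labor = 1.
Reduced cost of bowls: c₃ − yᵀa₃ = 5 − (1·5 + 1·1) = 5 − 6 = -1.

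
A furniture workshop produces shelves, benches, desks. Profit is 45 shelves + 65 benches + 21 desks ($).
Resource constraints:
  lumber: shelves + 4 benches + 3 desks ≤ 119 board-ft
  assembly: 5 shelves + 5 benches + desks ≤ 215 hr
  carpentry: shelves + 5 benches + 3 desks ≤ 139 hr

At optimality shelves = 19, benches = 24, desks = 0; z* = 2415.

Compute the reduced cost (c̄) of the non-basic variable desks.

Check each constraint at x*: lumber 115/119 (slack 4); assembly 215/215 (tight); carpentry 139/139 (tight).
By complementary slackness, y = 0 for the non-binding constraint.
From A_Bᵀ y = c: 5·y_assembly + 1·y_carpentry = 45; 5·y_assembly + 5·y_carpentry = 65.
Solving: y_assembly = 8, y_carpentry = 5.
Reduced cost of desks: c₃ − yᵀa₃ = 21 − (8·1 + 5·3) = 21 − 23 = -2.

-2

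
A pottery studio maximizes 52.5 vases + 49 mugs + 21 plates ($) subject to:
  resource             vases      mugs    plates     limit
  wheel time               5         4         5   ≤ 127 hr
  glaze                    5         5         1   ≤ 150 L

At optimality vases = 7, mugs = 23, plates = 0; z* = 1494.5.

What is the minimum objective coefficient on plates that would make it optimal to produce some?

Check each constraint at x*: wheel time 127/127 (tight); glaze 150/150 (tight).
Dual feasibility on the basic columns requires 5·y_wheel time + 5·y_glaze = 52.5, 4·y_wheel time + 5·y_glaze = 49.
Solving: y_wheel time = 3.5, y_glaze = 7.
plates enters the basis when its profit ≥ yᵀa₃ = 3.5·5 + 7·1 = 24.5.

24.5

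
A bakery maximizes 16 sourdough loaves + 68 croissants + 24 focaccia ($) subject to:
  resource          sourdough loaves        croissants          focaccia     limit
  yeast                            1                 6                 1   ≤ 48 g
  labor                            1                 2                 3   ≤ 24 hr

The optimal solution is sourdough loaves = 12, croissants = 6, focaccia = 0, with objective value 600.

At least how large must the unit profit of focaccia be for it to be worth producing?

30

At the optimum: yeast uses 48 of 48 (binding); labor uses 24 of 24 (binding).
From A_Bᵀ y = c: 1·y_yeast + 1·y_labor = 16; 6·y_yeast + 2·y_labor = 68.
Solving: y_yeast = 9, y_labor = 7.
focaccia enters the basis when its profit ≥ yᵀa₃ = 9·1 + 7·3 = 30.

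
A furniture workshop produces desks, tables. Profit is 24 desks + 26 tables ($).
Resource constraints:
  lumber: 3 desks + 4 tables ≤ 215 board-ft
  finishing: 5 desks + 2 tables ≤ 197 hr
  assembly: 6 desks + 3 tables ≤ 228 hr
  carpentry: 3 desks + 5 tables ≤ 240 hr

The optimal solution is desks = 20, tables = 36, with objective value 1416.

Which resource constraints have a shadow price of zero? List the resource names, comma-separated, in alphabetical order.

lumber: 204/215 (slack 11)
finishing: 172/197 (slack 25)
assembly: 228/228 (binding)
carpentry: 240/240 (binding)
By complementary slackness, a constraint with positive slack has shadow price 0 → finishing, lumber.

finishing, lumber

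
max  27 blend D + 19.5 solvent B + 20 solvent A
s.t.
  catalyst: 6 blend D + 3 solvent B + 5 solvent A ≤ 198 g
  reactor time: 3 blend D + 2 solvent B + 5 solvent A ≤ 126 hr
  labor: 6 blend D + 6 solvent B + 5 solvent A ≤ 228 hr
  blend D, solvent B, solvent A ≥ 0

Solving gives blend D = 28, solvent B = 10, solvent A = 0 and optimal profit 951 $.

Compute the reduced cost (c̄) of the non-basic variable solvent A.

-2.5

At the optimum: catalyst uses 198 of 198 (binding); reactor time uses 104 of 126 (slack = 22); labor uses 228 of 228 (binding).
Since reactor time is not tight, its dual is 0.
The binding rows give the dual system: 6·y_catalyst + 6·y_labor = 27 and 3·y_catalyst + 6·y_labor = 19.5.
→ y_catalyst = 2.5 and y_labor = 2.
Reduced cost of solvent A: c₃ − yᵀa₃ = 20 − (2.5·5 + 2·5) = 20 − 22.5 = -2.5.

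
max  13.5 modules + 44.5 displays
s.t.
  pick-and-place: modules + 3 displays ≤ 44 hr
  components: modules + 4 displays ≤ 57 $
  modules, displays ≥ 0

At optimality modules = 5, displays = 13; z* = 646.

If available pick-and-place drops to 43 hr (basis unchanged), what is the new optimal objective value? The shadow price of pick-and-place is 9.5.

636.5

Δb = -1, so new z* = 646 + (9.5)·(-1) = 646 − 9.5 = 636.5.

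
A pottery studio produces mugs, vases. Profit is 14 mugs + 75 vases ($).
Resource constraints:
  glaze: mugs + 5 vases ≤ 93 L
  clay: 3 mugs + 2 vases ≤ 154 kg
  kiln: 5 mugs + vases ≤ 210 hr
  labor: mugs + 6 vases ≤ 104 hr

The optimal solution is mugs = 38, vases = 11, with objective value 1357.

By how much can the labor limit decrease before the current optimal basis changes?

0.375

Binding constraints: glaze, labor. The basis is B = [[1,5],[1,6]] with det 1.
Per unit decrease in labor, x* moves by d = (5, -1).
The basis stays optimal until kiln becomes binding; allowable decrease = 0.375 hr.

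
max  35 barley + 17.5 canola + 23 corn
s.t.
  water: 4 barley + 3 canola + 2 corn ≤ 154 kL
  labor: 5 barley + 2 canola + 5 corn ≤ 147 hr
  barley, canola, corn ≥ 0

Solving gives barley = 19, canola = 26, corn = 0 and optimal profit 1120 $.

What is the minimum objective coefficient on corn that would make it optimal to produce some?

30

Both water and labor are binding at x*.
Dual feasibility on the basic columns requires 4·y_water + 5·y_labor = 35, 3·y_water + 2·y_labor = 17.5.
Solving: y_water = 2.5, y_labor = 5.
corn enters the basis when its profit ≥ yᵀa₃ = 2.5·2 + 5·5 = 30.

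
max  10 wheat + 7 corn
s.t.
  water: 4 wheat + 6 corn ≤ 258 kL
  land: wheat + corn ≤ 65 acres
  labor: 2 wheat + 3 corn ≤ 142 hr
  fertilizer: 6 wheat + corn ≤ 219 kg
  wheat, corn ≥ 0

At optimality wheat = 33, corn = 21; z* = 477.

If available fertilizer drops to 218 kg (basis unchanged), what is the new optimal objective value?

At the optimum: water uses 258 of 258 (binding); land uses 54 of 65 (slack = 11); labor uses 129 of 142 (slack = 13); fertilizer uses 219 of 219 (binding).
Slack constraints have shadow price 0 (complementary slackness).
From A_Bᵀ y = c: 4·y_water + 6·y_fertilizer = 10; 6·y_water + 1·y_fertilizer = 7.
→ y_water = 1 and y_fertilizer = 1.
Δz = y_fertilizer·Δb = 1 × (-1) = -1, so new z* = 477 − 1 = 476.

476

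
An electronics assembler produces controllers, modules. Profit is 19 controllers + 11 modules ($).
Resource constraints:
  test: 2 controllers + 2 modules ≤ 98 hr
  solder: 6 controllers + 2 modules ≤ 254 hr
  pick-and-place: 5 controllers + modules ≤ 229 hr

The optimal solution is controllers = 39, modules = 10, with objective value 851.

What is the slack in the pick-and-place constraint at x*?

24

pick-and-place used = 5·39 + 1·10 = 205; slack = 229 − 205 = 24.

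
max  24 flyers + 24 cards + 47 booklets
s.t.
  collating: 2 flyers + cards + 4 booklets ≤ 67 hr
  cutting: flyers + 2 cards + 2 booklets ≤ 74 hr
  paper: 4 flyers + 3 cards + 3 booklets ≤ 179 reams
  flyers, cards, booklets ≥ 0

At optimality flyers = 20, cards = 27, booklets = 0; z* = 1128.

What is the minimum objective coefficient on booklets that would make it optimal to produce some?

Check each constraint at x*: collating 67/67 (tight); cutting 74/74 (tight); paper 161/179 (slack 18).
By complementary slackness, y = 0 for the non-binding constraint.
From A_Bᵀ y = c: 2·y_collating + 1·y_cutting = 24; 1·y_collating + 2·y_cutting = 24.
→ y_collating = 8 and y_cutting = 8.
booklets enters the basis when its profit ≥ yᵀa₃ = 8·4 + 8·2 = 48.

48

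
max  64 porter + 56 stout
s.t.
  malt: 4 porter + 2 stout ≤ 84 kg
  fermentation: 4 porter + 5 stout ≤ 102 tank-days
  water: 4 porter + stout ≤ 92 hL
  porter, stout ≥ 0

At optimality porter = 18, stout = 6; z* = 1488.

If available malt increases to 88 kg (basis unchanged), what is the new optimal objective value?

Check each constraint at x*: malt 84/84 (tight); fermentation 102/102 (tight); water 78/92 (slack 14).
Slack constraints have shadow price 0 (complementary slackness).
From A_Bᵀ y = c: 4·y_malt + 4·y_fermentation = 64; 2·y_malt + 5·y_fermentation = 56.
Solving: y_malt = 8, y_fermentation = 8.
Δz = y_malt·Δb = 8 × (4) = 32, so new z* = 1488 + 32 = 1520.

1520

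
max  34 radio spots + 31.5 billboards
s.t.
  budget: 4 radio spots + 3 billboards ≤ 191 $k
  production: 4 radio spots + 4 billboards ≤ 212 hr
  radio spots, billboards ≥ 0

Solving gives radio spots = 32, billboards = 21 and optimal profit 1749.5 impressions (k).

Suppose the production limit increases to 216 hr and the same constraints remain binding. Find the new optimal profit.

Both budget and production are binding at x*.
Dual feasibility on the basic columns requires 4·y_budget + 4·y_production = 34, 3·y_budget + 4·y_production = 31.5.
This yields shadow prices y_budget = 2.5, y_production = 6.
Δz = y_production·Δb = 6 × (4) = 24, so new z* = 1749.5 + 24 = 1773.5.

1773.5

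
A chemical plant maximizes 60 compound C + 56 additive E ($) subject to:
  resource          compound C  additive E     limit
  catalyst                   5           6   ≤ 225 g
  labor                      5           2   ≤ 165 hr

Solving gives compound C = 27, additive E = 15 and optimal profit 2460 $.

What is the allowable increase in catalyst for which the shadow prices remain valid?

Binding constraints: catalyst, labor. The basis is B = [[5,6],[5,2]] with det -20.
Per unit increase in catalyst, x* moves by d = (-0.1, 0.25).
The basis stays optimal until compound C reaches 0; allowable increase = 270 g.

270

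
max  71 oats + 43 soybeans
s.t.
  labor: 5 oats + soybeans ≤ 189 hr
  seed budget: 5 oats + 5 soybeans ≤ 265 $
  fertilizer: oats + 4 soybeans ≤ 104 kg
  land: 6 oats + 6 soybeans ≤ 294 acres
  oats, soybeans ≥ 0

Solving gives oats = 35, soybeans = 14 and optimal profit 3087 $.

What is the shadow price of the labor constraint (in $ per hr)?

Check each constraint at x*: labor 189/189 (tight); seed budget 245/265 (slack 20); fertilizer 91/104 (slack 13); land 294/294 (tight).
By complementary slackness, y = 0 for the non-binding constraints.
The binding rows give the dual system: 5·y_labor + 6·y_land = 71 and 1·y_labor + 6·y_land = 43.
→ y_labor = 7 and y_land = 6.
Shadow price of labor = 7.

7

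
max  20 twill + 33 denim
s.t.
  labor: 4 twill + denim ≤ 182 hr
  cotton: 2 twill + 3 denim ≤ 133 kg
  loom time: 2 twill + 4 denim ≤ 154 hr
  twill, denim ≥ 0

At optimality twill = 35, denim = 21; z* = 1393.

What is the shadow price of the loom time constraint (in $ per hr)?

3

Check each constraint at x*: labor 161/182 (slack 21); cotton 133/133 (tight); loom time 154/154 (tight).
Slack constraints have shadow price 0 (complementary slackness).
Dual feasibility on the basic columns requires 2·y_cotton + 2·y_loom time = 20, 3·y_cotton + 4·y_loom time = 33.
Solving: y_cotton = 7, y_loom time = 3.
Shadow price of loom time = 3.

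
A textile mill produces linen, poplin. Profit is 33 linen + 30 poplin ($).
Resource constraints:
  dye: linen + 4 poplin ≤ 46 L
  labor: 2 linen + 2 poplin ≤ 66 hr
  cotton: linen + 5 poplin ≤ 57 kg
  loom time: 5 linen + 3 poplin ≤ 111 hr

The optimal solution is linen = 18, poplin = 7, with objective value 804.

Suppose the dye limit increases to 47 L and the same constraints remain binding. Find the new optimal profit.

Binding: dye and loom time. Non-binding: labor (16 unused), cotton (4 unused).
Since labor, cotton are not tight, their duals are 0.
Dual feasibility on the basic columns requires 1·y_dye + 5·y_loom time = 33, 4·y_dye + 3·y_loom time = 30.
This yields shadow prices y_dye = 3, y_loom time = 6.
Δz = y_dye·Δb = 3 × (1) = 3, so new z* = 804 + 3 = 807.

807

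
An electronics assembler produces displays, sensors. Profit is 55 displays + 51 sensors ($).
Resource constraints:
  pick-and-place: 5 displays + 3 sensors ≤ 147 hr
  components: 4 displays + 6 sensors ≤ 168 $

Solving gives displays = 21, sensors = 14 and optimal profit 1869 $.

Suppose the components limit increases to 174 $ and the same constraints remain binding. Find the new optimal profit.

1899

Both pick-and-place and components are binding at x*.
The binding rows give the dual system: 5·y_pick-and-place + 4·y_components = 55 and 3·y_pick-and-place + 6·y_components = 51.
Solving: y_pick-and-place = 7, y_components = 5.
Δz = y_components·Δb = 5 × (6) = 30, so new z* = 1869 + 30 = 1899.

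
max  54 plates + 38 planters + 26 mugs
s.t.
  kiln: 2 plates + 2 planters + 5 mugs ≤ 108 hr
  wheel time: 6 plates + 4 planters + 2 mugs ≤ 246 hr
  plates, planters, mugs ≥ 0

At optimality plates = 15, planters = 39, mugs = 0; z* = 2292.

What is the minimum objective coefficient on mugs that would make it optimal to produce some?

31

Both kiln and wheel time are binding at x*.
Dual feasibility on the basic columns requires 2·y_kiln + 6·y_wheel time = 54, 2·y_kiln + 4·y_wheel time = 38.
This yields shadow prices y_kiln = 3, y_wheel time = 8.
mugs enters the basis when its profit ≥ yᵀa₃ = 3·5 + 8·2 = 31.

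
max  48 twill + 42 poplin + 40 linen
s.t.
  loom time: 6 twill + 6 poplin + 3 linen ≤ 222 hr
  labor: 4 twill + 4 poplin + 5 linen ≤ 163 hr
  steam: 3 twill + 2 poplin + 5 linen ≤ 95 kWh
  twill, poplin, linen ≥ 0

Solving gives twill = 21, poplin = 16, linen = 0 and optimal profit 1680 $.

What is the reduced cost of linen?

-5

Binding: loom time and steam. Non-binding: labor (15 unused).
Since labor is not tight, its dual is 0.
Dual feasibility on the basic columns requires 6·y_loom time + 3·y_steam = 48, 6·y_loom time + 2·y_steam = 42.
This yields shadow prices y_loom time = 5, y_steam = 6.
Reduced cost of linen: c₃ − yᵀa₃ = 40 − (5·3 + 6·5) = 40 − 45 = -5.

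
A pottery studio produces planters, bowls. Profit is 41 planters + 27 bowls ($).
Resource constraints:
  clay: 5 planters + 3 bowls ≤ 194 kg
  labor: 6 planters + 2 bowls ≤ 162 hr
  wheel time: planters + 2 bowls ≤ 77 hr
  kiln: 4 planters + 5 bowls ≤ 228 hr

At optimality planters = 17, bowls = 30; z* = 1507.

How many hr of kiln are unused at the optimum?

kiln used = 4·17 + 5·30 = 218; slack = 228 − 218 = 10.

10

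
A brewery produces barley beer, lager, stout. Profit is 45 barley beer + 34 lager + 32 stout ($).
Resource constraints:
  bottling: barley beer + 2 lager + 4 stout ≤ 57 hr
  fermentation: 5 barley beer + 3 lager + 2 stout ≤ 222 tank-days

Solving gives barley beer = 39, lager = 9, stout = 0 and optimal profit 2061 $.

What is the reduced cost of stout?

At the optimum: bottling uses 57 of 57 (binding); fermentation uses 222 of 222 (binding).
From A_Bᵀ y = c: 1·y_bottling + 5·y_fermentation = 45; 2·y_bottling + 3·y_fermentation = 34.
This yields shadow prices y_bottling = 5, y_fermentation = 8.
Reduced cost of stout: c₃ − yᵀa₃ = 32 − (5·4 + 8·2) = 32 − 36 = -4.

-4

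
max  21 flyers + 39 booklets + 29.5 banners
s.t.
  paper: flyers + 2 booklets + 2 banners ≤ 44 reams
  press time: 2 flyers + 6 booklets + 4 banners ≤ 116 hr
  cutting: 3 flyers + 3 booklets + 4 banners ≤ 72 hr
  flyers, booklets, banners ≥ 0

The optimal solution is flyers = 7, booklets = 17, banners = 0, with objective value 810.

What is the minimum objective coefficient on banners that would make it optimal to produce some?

34

At the optimum: paper uses 41 of 44 (slack = 3); press time uses 116 of 116 (binding); cutting uses 72 of 72 (binding).
Slack constraints have shadow price 0 (complementary slackness).
The binding rows give the dual system: 2·y_press time + 3·y_cutting = 21 and 6·y_press time + 3·y_cutting = 39.
→ y_press time = 4.5 and y_cutting = 4.
banners enters the basis when its profit ≥ yᵀa₃ = 4.5·4 + 4·4 = 34.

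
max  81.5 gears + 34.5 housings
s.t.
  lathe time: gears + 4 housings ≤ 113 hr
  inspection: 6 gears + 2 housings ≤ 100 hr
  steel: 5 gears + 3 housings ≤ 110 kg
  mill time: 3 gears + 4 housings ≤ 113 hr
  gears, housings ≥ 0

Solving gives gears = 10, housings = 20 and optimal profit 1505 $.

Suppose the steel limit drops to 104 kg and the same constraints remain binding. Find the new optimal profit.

Binding: inspection and steel. Non-binding: lathe time (23 unused), mill time (3 unused).
Slack constraints have shadow price 0 (complementary slackness).
The binding rows give the dual system: 6·y_inspection + 5·y_steel = 81.5 and 2·y_inspection + 3·y_steel = 34.5.
This yields shadow prices y_inspection = 9, y_steel = 5.5.
Δz = y_steel·Δb = 5.5 × (-6) = -33, so new z* = 1505 − 33 = 1472.

1472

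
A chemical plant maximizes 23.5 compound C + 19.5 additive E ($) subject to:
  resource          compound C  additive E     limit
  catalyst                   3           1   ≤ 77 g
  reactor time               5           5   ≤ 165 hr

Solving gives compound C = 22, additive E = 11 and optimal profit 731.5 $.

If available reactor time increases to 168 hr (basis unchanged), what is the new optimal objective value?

742

At the optimum: catalyst uses 77 of 77 (binding); reactor time uses 165 of 165 (binding).
The binding rows give the dual system: 3·y_catalyst + 5·y_reactor time = 23.5 and 1·y_catalyst + 5·y_reactor time = 19.5.
Solving: y_catalyst = 2, y_reactor time = 3.5.
Δz = y_reactor time·Δb = 3.5 × (3) = 10.5, so new z* = 731.5 + 10.5 = 742.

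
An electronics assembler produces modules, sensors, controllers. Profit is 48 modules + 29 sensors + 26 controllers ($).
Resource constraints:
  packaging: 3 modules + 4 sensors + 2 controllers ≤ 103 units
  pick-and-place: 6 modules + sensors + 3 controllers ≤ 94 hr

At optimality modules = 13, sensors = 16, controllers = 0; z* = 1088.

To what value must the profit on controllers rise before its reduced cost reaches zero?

At the optimum: packaging uses 103 of 103 (binding); pick-and-place uses 94 of 94 (binding).
Dual feasibility on the basic columns requires 3·y_packaging + 6·y_pick-and-place = 48, 4·y_packaging + 1·y_pick-and-place = 29.
Solving: y_packaging = 6, y_pick-and-place = 5.
controllers enters the basis when its profit ≥ yᵀa₃ = 6·2 + 5·3 = 27.

27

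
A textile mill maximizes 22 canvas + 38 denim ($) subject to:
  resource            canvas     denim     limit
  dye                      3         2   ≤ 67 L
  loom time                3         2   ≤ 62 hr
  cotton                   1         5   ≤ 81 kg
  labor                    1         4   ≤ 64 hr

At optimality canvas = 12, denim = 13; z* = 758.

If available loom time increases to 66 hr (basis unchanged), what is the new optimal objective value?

778

Check each constraint at x*: dye 62/67 (slack 5); loom time 62/62 (tight); cotton 77/81 (slack 4); labor 64/64 (tight).
Slack constraints have shadow price 0 (complementary slackness).
Dual feasibility on the basic columns requires 3·y_loom time + 1·y_labor = 22, 2·y_loom time + 4·y_labor = 38.
→ y_loom time = 5 and y_labor = 7.
Δz = y_loom time·Δb = 5 × (4) = 20, so new z* = 758 + 20 = 778.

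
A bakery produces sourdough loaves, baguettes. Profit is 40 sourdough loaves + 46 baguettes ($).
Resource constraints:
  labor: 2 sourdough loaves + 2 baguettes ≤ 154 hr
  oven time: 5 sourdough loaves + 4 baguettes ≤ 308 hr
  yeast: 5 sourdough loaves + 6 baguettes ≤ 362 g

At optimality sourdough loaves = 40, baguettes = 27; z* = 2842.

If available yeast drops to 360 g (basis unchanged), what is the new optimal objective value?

2828

At the optimum: labor uses 134 of 154 (slack = 20); oven time uses 308 of 308 (binding); yeast uses 362 of 362 (binding).
By complementary slackness, y = 0 for the non-binding constraint.
Dual feasibility on the basic columns requires 5·y_oven time + 5·y_yeast = 40, 4·y_oven time + 6·y_yeast = 46.
This yields shadow prices y_oven time = 1, y_yeast = 7.
Δz = y_yeast·Δb = 7 × (-2) = -14, so new z* = 2842 − 14 = 2828.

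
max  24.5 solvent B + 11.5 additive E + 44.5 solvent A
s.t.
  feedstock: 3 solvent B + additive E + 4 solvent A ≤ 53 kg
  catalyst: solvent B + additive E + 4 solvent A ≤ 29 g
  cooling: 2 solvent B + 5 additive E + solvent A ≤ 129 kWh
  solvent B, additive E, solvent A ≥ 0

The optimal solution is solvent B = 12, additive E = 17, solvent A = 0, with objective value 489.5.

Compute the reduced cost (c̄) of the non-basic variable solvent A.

-1.5

Binding: feedstock and catalyst. Non-binding: cooling (20 unused).
By complementary slackness, y = 0 for the non-binding constraint.
Dual feasibility on the basic columns requires 3·y_feedstock + 1·y_catalyst = 24.5, 1·y_feedstock + 1·y_catalyst = 11.5.
This yields shadow prices y_feedstock = 6.5, y_catalyst = 5.
Reduced cost of solvent A: c₃ − yᵀa₃ = 44.5 − (6.5·4 + 5·4) = 44.5 − 46 = -1.5.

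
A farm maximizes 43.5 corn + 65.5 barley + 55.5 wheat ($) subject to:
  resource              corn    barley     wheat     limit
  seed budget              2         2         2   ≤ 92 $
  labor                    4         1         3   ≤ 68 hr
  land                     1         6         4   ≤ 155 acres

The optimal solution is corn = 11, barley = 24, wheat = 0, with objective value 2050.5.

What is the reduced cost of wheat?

Binding: labor and land. Non-binding: seed budget (22 unused).
Since seed budget is not tight, its dual is 0.
Dual feasibility on the basic columns requires 4·y_labor + 1·y_land = 43.5, 1·y_labor + 6·y_land = 65.5.
Solving: y_labor = 8.5, y_land = 9.5.
Reduced cost of wheat: c₃ − yᵀa₃ = 55.5 − (8.5·3 + 9.5·4) = 55.5 − 63.5 = -8.

-8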